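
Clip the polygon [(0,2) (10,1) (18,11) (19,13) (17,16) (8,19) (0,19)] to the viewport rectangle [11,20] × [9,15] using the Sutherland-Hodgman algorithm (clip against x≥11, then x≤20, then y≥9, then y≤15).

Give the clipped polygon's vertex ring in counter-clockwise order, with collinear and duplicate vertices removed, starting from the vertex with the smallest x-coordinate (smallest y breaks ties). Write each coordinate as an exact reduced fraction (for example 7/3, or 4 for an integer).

1. After x ≥ 11: [(11,9/4) (18,11) (19,13) (17,16) (11,18)]
2. After x ≤ 20: [(11,9/4) (18,11) (19,13) (17,16) (11,18)]
3. After y ≥ 9: [(11,9) (82/5,9) (18,11) (19,13) (17,16) (11,18)]
4. After y ≤ 15: [(11,15) (11,9) (82/5,9) (18,11) (19,13) (53/3,15)]
5. Canonical ring: [(11,9) (82/5,9) (18,11) (19,13) (53/3,15) (11,15)]

Clipped polygon: [(11,9) (82/5,9) (18,11) (19,13) (53/3,15) (11,15)]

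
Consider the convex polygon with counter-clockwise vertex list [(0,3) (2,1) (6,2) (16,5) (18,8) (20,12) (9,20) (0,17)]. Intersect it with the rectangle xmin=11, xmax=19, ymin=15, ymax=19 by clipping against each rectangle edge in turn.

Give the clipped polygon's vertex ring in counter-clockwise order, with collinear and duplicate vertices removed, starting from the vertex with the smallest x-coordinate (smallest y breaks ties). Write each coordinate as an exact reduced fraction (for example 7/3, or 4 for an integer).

Clipped polygon: [(11,15) (127/8,15) (11,204/11)]

1. After x ≥ 11: [(11,7/2) (16,5) (18,8) (20,12) (11,204/11)]
2. After x ≤ 19: [(11,7/2) (16,5) (18,8) (19,10) (19,140/11) (11,204/11)]
3. After y ≥ 15: [(11,15) (127/8,15) (11,204/11)]
4. After y ≤ 19: [(11,15) (127/8,15) (11,204/11)]
5. Canonical ring: [(11,15) (127/8,15) (11,204/11)]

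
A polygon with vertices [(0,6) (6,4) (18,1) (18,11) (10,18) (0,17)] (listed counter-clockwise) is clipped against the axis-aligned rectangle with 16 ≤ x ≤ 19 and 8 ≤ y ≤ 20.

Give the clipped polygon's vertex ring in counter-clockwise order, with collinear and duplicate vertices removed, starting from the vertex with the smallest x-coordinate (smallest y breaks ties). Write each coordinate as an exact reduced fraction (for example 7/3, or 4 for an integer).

Clipped polygon: [(16,8) (18,8) (18,11) (16,51/4)]

1. After x ≥ 16: [(16,3/2) (18,1) (18,11) (16,51/4)]
2. After x ≤ 19: [(16,3/2) (18,1) (18,11) (16,51/4)]
3. After y ≥ 8: [(16,8) (18,8) (18,11) (16,51/4)]
4. After y ≤ 20: [(16,8) (18,8) (18,11) (16,51/4)]
5. Canonical ring: [(16,8) (18,8) (18,11) (16,51/4)]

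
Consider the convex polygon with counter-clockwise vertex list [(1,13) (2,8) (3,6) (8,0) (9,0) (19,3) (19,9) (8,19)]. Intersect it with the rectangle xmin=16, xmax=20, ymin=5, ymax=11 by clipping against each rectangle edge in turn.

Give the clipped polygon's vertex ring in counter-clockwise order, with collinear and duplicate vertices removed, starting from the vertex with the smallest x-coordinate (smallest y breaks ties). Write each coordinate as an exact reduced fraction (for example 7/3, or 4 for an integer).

1. After x ≥ 16: [(16,21/10) (19,3) (19,9) (16,129/11)]
2. After x ≤ 20: [(16,21/10) (19,3) (19,9) (16,129/11)]
3. After y ≥ 5: [(16,5) (19,5) (19,9) (16,129/11)]
4. After y ≤ 11: [(16,11) (16,5) (19,5) (19,9) (84/5,11)]
5. Canonical ring: [(16,5) (19,5) (19,9) (84/5,11) (16,11)]

Clipped polygon: [(16,5) (19,5) (19,9) (84/5,11) (16,11)]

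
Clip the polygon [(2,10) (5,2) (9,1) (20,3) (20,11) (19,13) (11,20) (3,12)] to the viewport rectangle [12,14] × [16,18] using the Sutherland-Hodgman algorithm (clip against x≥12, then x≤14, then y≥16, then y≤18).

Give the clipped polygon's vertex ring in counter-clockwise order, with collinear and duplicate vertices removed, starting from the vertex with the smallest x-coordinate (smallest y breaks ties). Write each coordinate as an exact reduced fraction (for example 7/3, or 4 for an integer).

Clipped polygon: [(12,16) (14,16) (14,139/8) (93/7,18) (12,18)]

1. After x ≥ 12: [(12,17/11) (20,3) (20,11) (19,13) (12,153/8)]
2. After x ≤ 14: [(12,17/11) (14,21/11) (14,139/8) (12,153/8)]
3. After y ≥ 16: [(12,16) (14,16) (14,139/8) (12,153/8)]
4. After y ≤ 18: [(12,18) (12,16) (14,16) (14,139/8) (93/7,18)]
5. Canonical ring: [(12,16) (14,16) (14,139/8) (93/7,18) (12,18)]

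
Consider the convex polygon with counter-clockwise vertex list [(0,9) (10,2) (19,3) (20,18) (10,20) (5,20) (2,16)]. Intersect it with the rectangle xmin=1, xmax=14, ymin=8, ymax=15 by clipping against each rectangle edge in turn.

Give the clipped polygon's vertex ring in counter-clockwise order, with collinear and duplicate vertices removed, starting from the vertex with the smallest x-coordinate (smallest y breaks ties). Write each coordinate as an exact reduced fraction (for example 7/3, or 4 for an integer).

1. After x ≥ 1: [(1,25/2) (1,83/10) (10,2) (19,3) (20,18) (10,20) (5,20) (2,16)]
2. After x ≤ 14: [(1,25/2) (1,83/10) (10,2) (14,22/9) (14,96/5) (10,20) (5,20) (2,16)]
3. After y ≥ 8: [(1,25/2) (1,83/10) (10/7,8) (14,8) (14,96/5) (10,20) (5,20) (2,16)]
4. After y ≤ 15: [(12/7,15) (1,25/2) (1,83/10) (10/7,8) (14,8) (14,15)]
5. Canonical ring: [(1,83/10) (10/7,8) (14,8) (14,15) (12/7,15) (1,25/2)]

Clipped polygon: [(1,83/10) (10/7,8) (14,8) (14,15) (12/7,15) (1,25/2)]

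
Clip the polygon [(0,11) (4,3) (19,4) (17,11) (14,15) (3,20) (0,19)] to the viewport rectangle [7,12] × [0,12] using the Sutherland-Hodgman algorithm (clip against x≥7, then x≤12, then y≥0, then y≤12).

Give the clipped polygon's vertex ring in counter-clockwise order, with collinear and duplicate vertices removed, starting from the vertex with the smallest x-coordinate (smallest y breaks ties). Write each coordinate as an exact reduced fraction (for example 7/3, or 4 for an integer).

1. After x ≥ 7: [(7,16/5) (19,4) (17,11) (14,15) (7,200/11)]
2. After x ≤ 12: [(7,16/5) (12,53/15) (12,175/11) (7,200/11)]
3. After y ≥ 0: [(7,16/5) (12,53/15) (12,175/11) (7,200/11)]
4. After y ≤ 12: [(7,12) (7,16/5) (12,53/15) (12,12)]
5. Canonical ring: [(7,16/5) (12,53/15) (12,12) (7,12)]

Clipped polygon: [(7,16/5) (12,53/15) (12,12) (7,12)]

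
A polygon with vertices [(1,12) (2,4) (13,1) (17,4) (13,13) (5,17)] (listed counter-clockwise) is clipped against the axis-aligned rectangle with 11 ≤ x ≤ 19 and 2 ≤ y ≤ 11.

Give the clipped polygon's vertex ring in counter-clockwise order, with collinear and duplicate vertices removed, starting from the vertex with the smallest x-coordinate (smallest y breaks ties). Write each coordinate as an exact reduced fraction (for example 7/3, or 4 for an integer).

Clipped polygon: [(11,2) (43/3,2) (17,4) (125/9,11) (11,11)]

1. After x ≥ 11: [(11,17/11) (13,1) (17,4) (13,13) (11,14)]
2. After x ≤ 19: [(11,17/11) (13,1) (17,4) (13,13) (11,14)]
3. After y ≥ 2: [(11,2) (43/3,2) (17,4) (13,13) (11,14)]
4. After y ≤ 11: [(11,11) (11,2) (43/3,2) (17,4) (125/9,11)]
5. Canonical ring: [(11,2) (43/3,2) (17,4) (125/9,11) (11,11)]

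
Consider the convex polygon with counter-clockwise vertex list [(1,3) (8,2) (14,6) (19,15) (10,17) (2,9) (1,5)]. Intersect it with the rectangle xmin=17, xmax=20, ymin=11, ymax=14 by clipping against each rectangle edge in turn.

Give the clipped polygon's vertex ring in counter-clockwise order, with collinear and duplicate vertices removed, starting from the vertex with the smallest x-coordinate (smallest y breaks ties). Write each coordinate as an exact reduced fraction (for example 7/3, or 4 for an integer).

1. After x ≥ 17: [(17,57/5) (19,15) (17,139/9)]
2. After x ≤ 20: [(17,57/5) (19,15) (17,139/9)]
3. After y ≥ 11: [(17,57/5) (19,15) (17,139/9)]
4. After y ≤ 14: [(17,14) (17,57/5) (166/9,14)]
5. Canonical ring: [(17,57/5) (166/9,14) (17,14)]

Clipped polygon: [(17,57/5) (166/9,14) (17,14)]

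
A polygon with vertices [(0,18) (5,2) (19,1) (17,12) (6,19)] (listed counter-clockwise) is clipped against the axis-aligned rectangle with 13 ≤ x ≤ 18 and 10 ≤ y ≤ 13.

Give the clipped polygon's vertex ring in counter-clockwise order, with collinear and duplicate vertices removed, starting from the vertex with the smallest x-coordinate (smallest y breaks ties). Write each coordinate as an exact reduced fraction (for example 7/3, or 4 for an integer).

1. After x ≥ 13: [(13,10/7) (19,1) (17,12) (13,160/11)]
2. After x ≤ 18: [(13,10/7) (18,15/14) (18,13/2) (17,12) (13,160/11)]
3. After y ≥ 10: [(13,10) (191/11,10) (17,12) (13,160/11)]
4. After y ≤ 13: [(13,13) (13,10) (191/11,10) (17,12) (108/7,13)]
5. Canonical ring: [(13,10) (191/11,10) (17,12) (108/7,13) (13,13)]

Clipped polygon: [(13,10) (191/11,10) (17,12) (108/7,13) (13,13)]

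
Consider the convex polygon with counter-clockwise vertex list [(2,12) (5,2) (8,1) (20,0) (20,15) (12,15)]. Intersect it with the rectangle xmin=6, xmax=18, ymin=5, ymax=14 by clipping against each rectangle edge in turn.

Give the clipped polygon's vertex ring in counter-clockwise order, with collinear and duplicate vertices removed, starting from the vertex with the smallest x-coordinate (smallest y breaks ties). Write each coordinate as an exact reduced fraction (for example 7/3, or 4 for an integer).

1. After x ≥ 6: [(6,66/5) (6,5/3) (8,1) (20,0) (20,15) (12,15)]
2. After x ≤ 18: [(6,66/5) (6,5/3) (8,1) (18,1/6) (18,15) (12,15)]
3. After y ≥ 5: [(6,66/5) (6,5) (18,5) (18,15) (12,15)]
4. After y ≤ 14: [(26/3,14) (6,66/5) (6,5) (18,5) (18,14)]
5. Canonical ring: [(6,5) (18,5) (18,14) (26/3,14) (6,66/5)]

Clipped polygon: [(6,5) (18,5) (18,14) (26/3,14) (6,66/5)]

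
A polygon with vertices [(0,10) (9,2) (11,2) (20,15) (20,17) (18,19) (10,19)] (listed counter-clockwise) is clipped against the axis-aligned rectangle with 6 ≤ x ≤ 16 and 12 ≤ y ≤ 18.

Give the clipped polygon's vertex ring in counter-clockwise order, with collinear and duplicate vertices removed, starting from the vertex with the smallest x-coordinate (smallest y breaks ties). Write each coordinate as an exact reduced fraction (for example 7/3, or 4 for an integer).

1. After x ≥ 6: [(6,77/5) (6,14/3) (9,2) (11,2) (20,15) (20,17) (18,19) (10,19)]
2. After x ≤ 16: [(6,77/5) (6,14/3) (9,2) (11,2) (16,83/9) (16,19) (10,19)]
3. After y ≥ 12: [(6,77/5) (6,12) (16,12) (16,19) (10,19)]
4. After y ≤ 18: [(80/9,18) (6,77/5) (6,12) (16,12) (16,18)]
5. Canonical ring: [(6,12) (16,12) (16,18) (80/9,18) (6,77/5)]

Clipped polygon: [(6,12) (16,12) (16,18) (80/9,18) (6,77/5)]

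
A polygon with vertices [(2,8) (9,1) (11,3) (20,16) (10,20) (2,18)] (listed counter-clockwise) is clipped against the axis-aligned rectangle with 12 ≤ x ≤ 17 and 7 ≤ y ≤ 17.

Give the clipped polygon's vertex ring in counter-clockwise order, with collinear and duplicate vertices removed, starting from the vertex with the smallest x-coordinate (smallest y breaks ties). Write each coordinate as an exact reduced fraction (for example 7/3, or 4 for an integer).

Clipped polygon: [(12,7) (179/13,7) (17,35/3) (17,17) (12,17)]

1. After x ≥ 12: [(12,40/9) (20,16) (12,96/5)]
2. After x ≤ 17: [(12,40/9) (17,35/3) (17,86/5) (12,96/5)]
3. After y ≥ 7: [(12,7) (179/13,7) (17,35/3) (17,86/5) (12,96/5)]
4. After y ≤ 17: [(12,17) (12,7) (179/13,7) (17,35/3) (17,17)]
5. Canonical ring: [(12,7) (179/13,7) (17,35/3) (17,17) (12,17)]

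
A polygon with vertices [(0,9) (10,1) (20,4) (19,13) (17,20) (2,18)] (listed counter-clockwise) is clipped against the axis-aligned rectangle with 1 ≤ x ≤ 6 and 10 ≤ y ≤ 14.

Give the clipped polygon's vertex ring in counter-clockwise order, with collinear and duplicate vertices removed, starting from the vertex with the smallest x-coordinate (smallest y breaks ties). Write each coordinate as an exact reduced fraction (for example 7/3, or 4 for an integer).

1. After x ≥ 1: [(1,27/2) (1,41/5) (10,1) (20,4) (19,13) (17,20) (2,18)]
2. After x ≤ 6: [(1,27/2) (1,41/5) (6,21/5) (6,278/15) (2,18)]
3. After y ≥ 10: [(1,27/2) (1,10) (6,10) (6,278/15) (2,18)]
4. After y ≤ 14: [(10/9,14) (1,27/2) (1,10) (6,10) (6,14)]
5. Canonical ring: [(1,10) (6,10) (6,14) (10/9,14) (1,27/2)]

Clipped polygon: [(1,10) (6,10) (6,14) (10/9,14) (1,27/2)]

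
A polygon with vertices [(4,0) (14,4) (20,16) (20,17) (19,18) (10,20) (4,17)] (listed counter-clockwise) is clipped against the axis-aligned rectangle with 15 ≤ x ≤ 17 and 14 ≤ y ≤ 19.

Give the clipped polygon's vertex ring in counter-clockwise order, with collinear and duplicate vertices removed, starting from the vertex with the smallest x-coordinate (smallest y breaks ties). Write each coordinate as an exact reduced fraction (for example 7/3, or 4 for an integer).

Clipped polygon: [(15,14) (17,14) (17,166/9) (15,170/9)]

1. After x ≥ 15: [(15,6) (20,16) (20,17) (19,18) (15,170/9)]
2. After x ≤ 17: [(15,6) (17,10) (17,166/9) (15,170/9)]
3. After y ≥ 14: [(15,14) (17,14) (17,166/9) (15,170/9)]
4. After y ≤ 19: [(15,14) (17,14) (17,166/9) (15,170/9)]
5. Canonical ring: [(15,14) (17,14) (17,166/9) (15,170/9)]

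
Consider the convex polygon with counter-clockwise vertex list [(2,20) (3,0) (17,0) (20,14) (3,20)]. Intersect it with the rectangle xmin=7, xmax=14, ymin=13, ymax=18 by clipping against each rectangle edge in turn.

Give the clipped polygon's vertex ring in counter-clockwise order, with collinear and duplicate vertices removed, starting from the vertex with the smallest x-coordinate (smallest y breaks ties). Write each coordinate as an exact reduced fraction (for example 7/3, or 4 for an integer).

1. After x ≥ 7: [(7,0) (17,0) (20,14) (7,316/17)]
2. After x ≤ 14: [(7,0) (14,0) (14,274/17) (7,316/17)]
3. After y ≥ 13: [(7,13) (14,13) (14,274/17) (7,316/17)]
4. After y ≤ 18: [(7,18) (7,13) (14,13) (14,274/17) (26/3,18)]
5. Canonical ring: [(7,13) (14,13) (14,274/17) (26/3,18) (7,18)]

Clipped polygon: [(7,13) (14,13) (14,274/17) (26/3,18) (7,18)]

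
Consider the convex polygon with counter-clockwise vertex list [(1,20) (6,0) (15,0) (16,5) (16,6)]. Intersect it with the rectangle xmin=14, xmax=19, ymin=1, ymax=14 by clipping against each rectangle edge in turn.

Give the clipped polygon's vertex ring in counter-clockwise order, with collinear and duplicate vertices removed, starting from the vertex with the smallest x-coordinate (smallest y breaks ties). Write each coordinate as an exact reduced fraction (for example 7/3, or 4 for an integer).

1. After x ≥ 14: [(14,118/15) (14,0) (15,0) (16,5) (16,6)]
2. After x ≤ 19: [(14,118/15) (14,0) (15,0) (16,5) (16,6)]
3. After y ≥ 1: [(14,118/15) (14,1) (76/5,1) (16,5) (16,6)]
4. After y ≤ 14: [(14,118/15) (14,1) (76/5,1) (16,5) (16,6)]
5. Canonical ring: [(14,1) (76/5,1) (16,5) (16,6) (14,118/15)]

Clipped polygon: [(14,1) (76/5,1) (16,5) (16,6) (14,118/15)]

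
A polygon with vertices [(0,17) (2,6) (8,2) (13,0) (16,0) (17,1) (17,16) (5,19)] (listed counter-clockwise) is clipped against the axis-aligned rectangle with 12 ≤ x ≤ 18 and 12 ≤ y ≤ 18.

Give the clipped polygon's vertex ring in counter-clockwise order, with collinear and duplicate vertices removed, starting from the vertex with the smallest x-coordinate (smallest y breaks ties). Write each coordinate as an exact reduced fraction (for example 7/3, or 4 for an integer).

Clipped polygon: [(12,12) (17,12) (17,16) (12,69/4)]

1. After x ≥ 12: [(12,2/5) (13,0) (16,0) (17,1) (17,16) (12,69/4)]
2. After x ≤ 18: [(12,2/5) (13,0) (16,0) (17,1) (17,16) (12,69/4)]
3. After y ≥ 12: [(12,12) (17,12) (17,16) (12,69/4)]
4. After y ≤ 18: [(12,12) (17,12) (17,16) (12,69/4)]
5. Canonical ring: [(12,12) (17,12) (17,16) (12,69/4)]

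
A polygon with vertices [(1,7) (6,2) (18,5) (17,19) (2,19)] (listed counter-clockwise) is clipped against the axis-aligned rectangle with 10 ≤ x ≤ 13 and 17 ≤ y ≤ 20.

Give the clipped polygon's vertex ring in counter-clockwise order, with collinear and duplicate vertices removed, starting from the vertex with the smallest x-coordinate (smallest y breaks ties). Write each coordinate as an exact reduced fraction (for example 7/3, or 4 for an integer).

1. After x ≥ 10: [(10,3) (18,5) (17,19) (10,19)]
2. After x ≤ 13: [(10,3) (13,15/4) (13,19) (10,19)]
3. After y ≥ 17: [(10,17) (13,17) (13,19) (10,19)]
4. After y ≤ 20: [(10,17) (13,17) (13,19) (10,19)]
5. Canonical ring: [(10,17) (13,17) (13,19) (10,19)]

Clipped polygon: [(10,17) (13,17) (13,19) (10,19)]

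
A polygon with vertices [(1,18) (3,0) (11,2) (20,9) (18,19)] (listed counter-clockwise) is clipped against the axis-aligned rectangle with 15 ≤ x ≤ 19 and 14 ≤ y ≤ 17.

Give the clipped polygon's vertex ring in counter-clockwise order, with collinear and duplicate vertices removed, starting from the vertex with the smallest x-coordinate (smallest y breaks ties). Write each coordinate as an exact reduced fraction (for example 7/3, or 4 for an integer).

1. After x ≥ 15: [(15,320/17) (15,46/9) (20,9) (18,19)]
2. After x ≤ 19: [(15,320/17) (15,46/9) (19,74/9) (19,14) (18,19)]
3. After y ≥ 14: [(15,320/17) (15,14) (19,14) (19,14) (18,19)]
4. After y ≤ 17: [(15,17) (15,14) (19,14) (19,14) (92/5,17)]
5. Canonical ring: [(15,14) (19,14) (92/5,17) (15,17)]

Clipped polygon: [(15,14) (19,14) (92/5,17) (15,17)]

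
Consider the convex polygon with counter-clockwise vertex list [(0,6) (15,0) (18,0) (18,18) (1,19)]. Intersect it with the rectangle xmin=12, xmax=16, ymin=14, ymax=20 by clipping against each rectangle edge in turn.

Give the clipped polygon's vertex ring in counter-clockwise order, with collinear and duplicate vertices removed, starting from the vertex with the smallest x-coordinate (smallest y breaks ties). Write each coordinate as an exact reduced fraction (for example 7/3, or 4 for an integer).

Clipped polygon: [(12,14) (16,14) (16,308/17) (12,312/17)]

1. After x ≥ 12: [(12,6/5) (15,0) (18,0) (18,18) (12,312/17)]
2. After x ≤ 16: [(12,6/5) (15,0) (16,0) (16,308/17) (12,312/17)]
3. After y ≥ 14: [(12,14) (16,14) (16,308/17) (12,312/17)]
4. After y ≤ 20: [(12,14) (16,14) (16,308/17) (12,312/17)]
5. Canonical ring: [(12,14) (16,14) (16,308/17) (12,312/17)]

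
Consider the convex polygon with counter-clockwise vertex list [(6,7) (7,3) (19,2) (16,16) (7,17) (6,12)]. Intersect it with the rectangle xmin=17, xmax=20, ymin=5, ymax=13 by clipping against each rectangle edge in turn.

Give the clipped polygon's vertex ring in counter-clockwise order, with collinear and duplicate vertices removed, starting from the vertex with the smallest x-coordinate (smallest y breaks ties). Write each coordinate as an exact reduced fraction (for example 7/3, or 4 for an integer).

Clipped polygon: [(17,5) (257/14,5) (17,34/3)]

1. After x ≥ 17: [(17,13/6) (19,2) (17,34/3)]
2. After x ≤ 20: [(17,13/6) (19,2) (17,34/3)]
3. After y ≥ 5: [(17,5) (257/14,5) (17,34/3)]
4. After y ≤ 13: [(17,5) (257/14,5) (17,34/3)]
5. Canonical ring: [(17,5) (257/14,5) (17,34/3)]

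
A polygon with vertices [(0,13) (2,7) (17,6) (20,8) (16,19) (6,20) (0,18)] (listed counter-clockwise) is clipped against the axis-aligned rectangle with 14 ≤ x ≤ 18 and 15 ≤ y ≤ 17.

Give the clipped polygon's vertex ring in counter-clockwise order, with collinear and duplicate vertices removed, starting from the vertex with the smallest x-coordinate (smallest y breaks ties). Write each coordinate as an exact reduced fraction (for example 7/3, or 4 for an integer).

Clipped polygon: [(14,15) (192/11,15) (184/11,17) (14,17)]

1. After x ≥ 14: [(14,31/5) (17,6) (20,8) (16,19) (14,96/5)]
2. After x ≤ 18: [(14,31/5) (17,6) (18,20/3) (18,27/2) (16,19) (14,96/5)]
3. After y ≥ 15: [(14,15) (192/11,15) (16,19) (14,96/5)]
4. After y ≤ 17: [(14,17) (14,15) (192/11,15) (184/11,17)]
5. Canonical ring: [(14,15) (192/11,15) (184/11,17) (14,17)]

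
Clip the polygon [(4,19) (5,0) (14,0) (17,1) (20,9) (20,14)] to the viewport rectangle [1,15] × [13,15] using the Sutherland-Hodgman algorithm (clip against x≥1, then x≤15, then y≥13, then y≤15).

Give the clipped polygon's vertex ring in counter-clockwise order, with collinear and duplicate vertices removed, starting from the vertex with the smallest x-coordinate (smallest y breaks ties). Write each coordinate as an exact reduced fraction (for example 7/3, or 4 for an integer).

1. After x ≥ 1: [(4,19) (5,0) (14,0) (17,1) (20,9) (20,14)]
2. After x ≤ 15: [(15,249/16) (4,19) (5,0) (14,0) (15,1/3)]
3. After y ≥ 13: [(15,13) (15,249/16) (4,19) (82/19,13)]
4. After y ≤ 15: [(15,13) (15,15) (80/19,15) (82/19,13)]
5. Canonical ring: [(80/19,15) (82/19,13) (15,13) (15,15)]

Clipped polygon: [(80/19,15) (82/19,13) (15,13) (15,15)]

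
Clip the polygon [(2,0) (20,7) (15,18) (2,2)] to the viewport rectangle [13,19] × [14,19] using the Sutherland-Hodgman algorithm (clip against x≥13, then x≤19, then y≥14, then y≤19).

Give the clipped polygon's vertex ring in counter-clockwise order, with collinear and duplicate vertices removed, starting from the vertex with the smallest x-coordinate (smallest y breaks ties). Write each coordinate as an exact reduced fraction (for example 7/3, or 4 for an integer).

1. After x ≥ 13: [(13,77/18) (20,7) (15,18) (13,202/13)]
2. After x ≤ 19: [(13,77/18) (19,119/18) (19,46/5) (15,18) (13,202/13)]
3. After y ≥ 14: [(13,14) (185/11,14) (15,18) (13,202/13)]
4. After y ≤ 19: [(13,14) (185/11,14) (15,18) (13,202/13)]
5. Canonical ring: [(13,14) (185/11,14) (15,18) (13,202/13)]

Clipped polygon: [(13,14) (185/11,14) (15,18) (13,202/13)]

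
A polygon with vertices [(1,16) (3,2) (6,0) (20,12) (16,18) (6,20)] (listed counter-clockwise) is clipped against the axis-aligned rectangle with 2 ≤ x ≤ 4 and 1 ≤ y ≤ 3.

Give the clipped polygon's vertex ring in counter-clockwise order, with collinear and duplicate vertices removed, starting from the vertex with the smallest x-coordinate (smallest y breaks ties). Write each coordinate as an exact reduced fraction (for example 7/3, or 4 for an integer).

Clipped polygon: [(20/7,3) (3,2) (4,4/3) (4,3)]

1. After x ≥ 2: [(2,84/5) (2,9) (3,2) (6,0) (20,12) (16,18) (6,20)]
2. After x ≤ 4: [(4,92/5) (2,84/5) (2,9) (3,2) (4,4/3)]
3. After y ≥ 1: [(4,92/5) (2,84/5) (2,9) (3,2) (4,4/3)]
4. After y ≤ 3: [(4,3) (20/7,3) (3,2) (4,4/3)]
5. Canonical ring: [(20/7,3) (3,2) (4,4/3) (4,3)]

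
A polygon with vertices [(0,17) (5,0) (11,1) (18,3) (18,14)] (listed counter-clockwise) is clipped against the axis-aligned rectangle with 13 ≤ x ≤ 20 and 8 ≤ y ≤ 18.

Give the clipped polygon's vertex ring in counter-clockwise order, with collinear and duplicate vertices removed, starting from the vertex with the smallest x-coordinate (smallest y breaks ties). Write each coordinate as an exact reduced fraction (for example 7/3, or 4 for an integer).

Clipped polygon: [(13,8) (18,8) (18,14) (13,89/6)]

1. After x ≥ 13: [(13,89/6) (13,11/7) (18,3) (18,14)]
2. After x ≤ 20: [(13,89/6) (13,11/7) (18,3) (18,14)]
3. After y ≥ 8: [(13,89/6) (13,8) (18,8) (18,14)]
4. After y ≤ 18: [(13,89/6) (13,8) (18,8) (18,14)]
5. Canonical ring: [(13,8) (18,8) (18,14) (13,89/6)]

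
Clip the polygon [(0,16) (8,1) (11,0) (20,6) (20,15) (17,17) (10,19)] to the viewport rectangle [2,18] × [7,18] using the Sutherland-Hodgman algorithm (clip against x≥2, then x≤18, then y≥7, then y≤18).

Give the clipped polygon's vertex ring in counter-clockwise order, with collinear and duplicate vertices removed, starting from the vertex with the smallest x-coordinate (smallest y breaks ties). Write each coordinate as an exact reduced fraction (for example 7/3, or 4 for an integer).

Clipped polygon: [(2,49/4) (24/5,7) (18,7) (18,49/3) (17,17) (27/2,18) (20/3,18) (2,83/5)]

1. After x ≥ 2: [(2,83/5) (2,49/4) (8,1) (11,0) (20,6) (20,15) (17,17) (10,19)]
2. After x ≤ 18: [(2,83/5) (2,49/4) (8,1) (11,0) (18,14/3) (18,49/3) (17,17) (10,19)]
3. After y ≥ 7: [(2,83/5) (2,49/4) (24/5,7) (18,7) (18,49/3) (17,17) (10,19)]
4. After y ≤ 18: [(20/3,18) (2,83/5) (2,49/4) (24/5,7) (18,7) (18,49/3) (17,17) (27/2,18)]
5. Canonical ring: [(2,49/4) (24/5,7) (18,7) (18,49/3) (17,17) (27/2,18) (20/3,18) (2,83/5)]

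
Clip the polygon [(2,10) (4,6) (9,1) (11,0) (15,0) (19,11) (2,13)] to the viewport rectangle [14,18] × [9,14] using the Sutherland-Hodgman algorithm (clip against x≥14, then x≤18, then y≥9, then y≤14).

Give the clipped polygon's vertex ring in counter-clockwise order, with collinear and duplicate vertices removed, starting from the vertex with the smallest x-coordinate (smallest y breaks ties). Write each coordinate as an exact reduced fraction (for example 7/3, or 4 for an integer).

1. After x ≥ 14: [(14,0) (15,0) (19,11) (14,197/17)]
2. After x ≤ 18: [(14,0) (15,0) (18,33/4) (18,189/17) (14,197/17)]
3. After y ≥ 9: [(14,9) (18,9) (18,189/17) (14,197/17)]
4. After y ≤ 14: [(14,9) (18,9) (18,189/17) (14,197/17)]
5. Canonical ring: [(14,9) (18,9) (18,189/17) (14,197/17)]

Clipped polygon: [(14,9) (18,9) (18,189/17) (14,197/17)]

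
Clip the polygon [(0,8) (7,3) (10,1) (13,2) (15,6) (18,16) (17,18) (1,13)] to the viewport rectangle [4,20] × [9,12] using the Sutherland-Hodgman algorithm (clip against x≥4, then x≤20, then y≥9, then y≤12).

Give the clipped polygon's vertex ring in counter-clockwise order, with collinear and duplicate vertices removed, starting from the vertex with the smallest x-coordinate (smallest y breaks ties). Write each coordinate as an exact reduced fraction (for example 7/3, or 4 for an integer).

Clipped polygon: [(4,9) (159/10,9) (84/5,12) (4,12)]

1. After x ≥ 4: [(4,36/7) (7,3) (10,1) (13,2) (15,6) (18,16) (17,18) (4,223/16)]
2. After x ≤ 20: [(4,36/7) (7,3) (10,1) (13,2) (15,6) (18,16) (17,18) (4,223/16)]
3. After y ≥ 9: [(4,9) (159/10,9) (18,16) (17,18) (4,223/16)]
4. After y ≤ 12: [(4,12) (4,9) (159/10,9) (84/5,12)]
5. Canonical ring: [(4,9) (159/10,9) (84/5,12) (4,12)]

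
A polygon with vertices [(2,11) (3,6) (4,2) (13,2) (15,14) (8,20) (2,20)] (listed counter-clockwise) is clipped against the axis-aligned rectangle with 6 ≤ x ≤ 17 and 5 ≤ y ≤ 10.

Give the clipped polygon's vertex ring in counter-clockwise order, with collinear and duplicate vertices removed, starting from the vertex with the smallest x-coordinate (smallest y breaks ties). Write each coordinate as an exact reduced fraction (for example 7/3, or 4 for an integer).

1. After x ≥ 6: [(6,2) (13,2) (15,14) (8,20) (6,20)]
2. After x ≤ 17: [(6,2) (13,2) (15,14) (8,20) (6,20)]
3. After y ≥ 5: [(6,5) (27/2,5) (15,14) (8,20) (6,20)]
4. After y ≤ 10: [(6,10) (6,5) (27/2,5) (43/3,10)]
5. Canonical ring: [(6,5) (27/2,5) (43/3,10) (6,10)]

Clipped polygon: [(6,5) (27/2,5) (43/3,10) (6,10)]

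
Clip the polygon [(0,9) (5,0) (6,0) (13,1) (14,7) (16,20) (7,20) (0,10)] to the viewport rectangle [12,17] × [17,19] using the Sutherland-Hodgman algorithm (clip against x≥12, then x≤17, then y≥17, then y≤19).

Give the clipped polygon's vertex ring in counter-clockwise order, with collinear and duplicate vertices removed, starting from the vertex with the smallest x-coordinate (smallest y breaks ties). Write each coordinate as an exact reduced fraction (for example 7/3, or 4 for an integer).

Clipped polygon: [(12,17) (202/13,17) (206/13,19) (12,19)]

1. After x ≥ 12: [(12,6/7) (13,1) (14,7) (16,20) (12,20)]
2. After x ≤ 17: [(12,6/7) (13,1) (14,7) (16,20) (12,20)]
3. After y ≥ 17: [(12,17) (202/13,17) (16,20) (12,20)]
4. After y ≤ 19: [(12,19) (12,17) (202/13,17) (206/13,19)]
5. Canonical ring: [(12,17) (202/13,17) (206/13,19) (12,19)]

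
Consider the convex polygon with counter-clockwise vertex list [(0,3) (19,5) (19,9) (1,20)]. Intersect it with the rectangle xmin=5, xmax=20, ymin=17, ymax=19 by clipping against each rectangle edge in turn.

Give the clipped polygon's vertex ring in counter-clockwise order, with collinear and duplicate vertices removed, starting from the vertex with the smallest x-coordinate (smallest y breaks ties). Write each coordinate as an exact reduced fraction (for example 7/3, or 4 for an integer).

1. After x ≥ 5: [(5,67/19) (19,5) (19,9) (5,158/9)]
2. After x ≤ 20: [(5,67/19) (19,5) (19,9) (5,158/9)]
3. After y ≥ 17: [(5,17) (65/11,17) (5,158/9)]
4. After y ≤ 19: [(5,17) (65/11,17) (5,158/9)]
5. Canonical ring: [(5,17) (65/11,17) (5,158/9)]

Clipped polygon: [(5,17) (65/11,17) (5,158/9)]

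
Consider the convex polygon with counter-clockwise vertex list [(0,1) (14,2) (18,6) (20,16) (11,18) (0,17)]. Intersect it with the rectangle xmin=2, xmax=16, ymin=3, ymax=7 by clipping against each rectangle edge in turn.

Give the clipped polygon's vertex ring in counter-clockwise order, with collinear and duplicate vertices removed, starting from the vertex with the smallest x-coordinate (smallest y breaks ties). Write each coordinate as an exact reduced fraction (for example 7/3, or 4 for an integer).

Clipped polygon: [(2,3) (15,3) (16,4) (16,7) (2,7)]

1. After x ≥ 2: [(2,8/7) (14,2) (18,6) (20,16) (11,18) (2,189/11)]
2. After x ≤ 16: [(2,8/7) (14,2) (16,4) (16,152/9) (11,18) (2,189/11)]
3. After y ≥ 3: [(2,3) (15,3) (16,4) (16,152/9) (11,18) (2,189/11)]
4. After y ≤ 7: [(2,7) (2,3) (15,3) (16,4) (16,7)]
5. Canonical ring: [(2,3) (15,3) (16,4) (16,7) (2,7)]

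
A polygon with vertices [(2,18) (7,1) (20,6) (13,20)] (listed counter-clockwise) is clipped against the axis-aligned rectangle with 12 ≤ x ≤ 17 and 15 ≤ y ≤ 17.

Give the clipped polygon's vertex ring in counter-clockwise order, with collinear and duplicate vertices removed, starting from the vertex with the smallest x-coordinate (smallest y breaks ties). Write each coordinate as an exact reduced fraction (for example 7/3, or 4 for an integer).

1. After x ≥ 12: [(12,218/11) (12,38/13) (20,6) (13,20)]
2. After x ≤ 17: [(12,218/11) (12,38/13) (17,63/13) (17,12) (13,20)]
3. After y ≥ 15: [(12,218/11) (12,15) (31/2,15) (13,20)]
4. After y ≤ 17: [(12,17) (12,15) (31/2,15) (29/2,17)]
5. Canonical ring: [(12,15) (31/2,15) (29/2,17) (12,17)]

Clipped polygon: [(12,15) (31/2,15) (29/2,17) (12,17)]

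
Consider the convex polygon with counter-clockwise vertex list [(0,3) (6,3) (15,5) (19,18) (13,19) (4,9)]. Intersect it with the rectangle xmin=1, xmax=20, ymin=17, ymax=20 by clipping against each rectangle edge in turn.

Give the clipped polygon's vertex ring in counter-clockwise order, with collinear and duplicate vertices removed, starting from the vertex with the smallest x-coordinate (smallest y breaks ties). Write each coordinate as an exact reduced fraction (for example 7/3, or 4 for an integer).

1. After x ≥ 1: [(1,9/2) (1,3) (6,3) (15,5) (19,18) (13,19) (4,9)]
2. After x ≤ 20: [(1,9/2) (1,3) (6,3) (15,5) (19,18) (13,19) (4,9)]
3. After y ≥ 17: [(243/13,17) (19,18) (13,19) (56/5,17)]
4. After y ≤ 20: [(243/13,17) (19,18) (13,19) (56/5,17)]
5. Canonical ring: [(56/5,17) (243/13,17) (19,18) (13,19)]

Clipped polygon: [(56/5,17) (243/13,17) (19,18) (13,19)]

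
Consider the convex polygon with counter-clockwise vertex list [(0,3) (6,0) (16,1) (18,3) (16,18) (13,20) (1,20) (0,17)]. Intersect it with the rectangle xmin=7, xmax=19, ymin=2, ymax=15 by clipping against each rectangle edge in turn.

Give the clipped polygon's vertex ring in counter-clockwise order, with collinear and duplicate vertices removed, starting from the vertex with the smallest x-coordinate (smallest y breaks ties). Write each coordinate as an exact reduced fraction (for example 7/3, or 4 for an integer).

Clipped polygon: [(7,2) (17,2) (18,3) (82/5,15) (7,15)]

1. After x ≥ 7: [(7,1/10) (16,1) (18,3) (16,18) (13,20) (7,20)]
2. After x ≤ 19: [(7,1/10) (16,1) (18,3) (16,18) (13,20) (7,20)]
3. After y ≥ 2: [(7,2) (17,2) (18,3) (16,18) (13,20) (7,20)]
4. After y ≤ 15: [(7,15) (7,2) (17,2) (18,3) (82/5,15)]
5. Canonical ring: [(7,2) (17,2) (18,3) (82/5,15) (7,15)]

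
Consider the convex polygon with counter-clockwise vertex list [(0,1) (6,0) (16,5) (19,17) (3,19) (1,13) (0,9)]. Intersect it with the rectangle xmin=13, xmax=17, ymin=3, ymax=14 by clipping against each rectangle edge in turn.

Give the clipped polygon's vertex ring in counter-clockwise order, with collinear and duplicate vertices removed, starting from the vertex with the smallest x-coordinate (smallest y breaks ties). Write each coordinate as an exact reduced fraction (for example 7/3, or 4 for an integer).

Clipped polygon: [(13,7/2) (16,5) (17,9) (17,14) (13,14)]

1. After x ≥ 13: [(13,7/2) (16,5) (19,17) (13,71/4)]
2. After x ≤ 17: [(13,7/2) (16,5) (17,9) (17,69/4) (13,71/4)]
3. After y ≥ 3: [(13,7/2) (16,5) (17,9) (17,69/4) (13,71/4)]
4. After y ≤ 14: [(13,14) (13,7/2) (16,5) (17,9) (17,14)]
5. Canonical ring: [(13,7/2) (16,5) (17,9) (17,14) (13,14)]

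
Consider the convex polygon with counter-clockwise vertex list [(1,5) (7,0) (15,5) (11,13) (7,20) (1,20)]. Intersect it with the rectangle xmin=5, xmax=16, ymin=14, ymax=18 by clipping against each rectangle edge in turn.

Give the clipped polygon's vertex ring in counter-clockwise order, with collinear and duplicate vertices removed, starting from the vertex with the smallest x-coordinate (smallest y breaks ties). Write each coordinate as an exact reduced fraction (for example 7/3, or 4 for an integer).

Clipped polygon: [(5,14) (73/7,14) (57/7,18) (5,18)]

1. After x ≥ 5: [(5,5/3) (7,0) (15,5) (11,13) (7,20) (5,20)]
2. After x ≤ 16: [(5,5/3) (7,0) (15,5) (11,13) (7,20) (5,20)]
3. After y ≥ 14: [(5,14) (73/7,14) (7,20) (5,20)]
4. After y ≤ 18: [(5,18) (5,14) (73/7,14) (57/7,18)]
5. Canonical ring: [(5,14) (73/7,14) (57/7,18) (5,18)]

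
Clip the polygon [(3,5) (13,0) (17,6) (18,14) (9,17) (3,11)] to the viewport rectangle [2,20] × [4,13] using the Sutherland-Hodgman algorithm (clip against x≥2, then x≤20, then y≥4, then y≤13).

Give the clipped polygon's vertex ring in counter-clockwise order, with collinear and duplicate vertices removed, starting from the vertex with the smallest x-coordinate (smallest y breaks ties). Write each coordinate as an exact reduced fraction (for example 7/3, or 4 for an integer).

Clipped polygon: [(3,5) (5,4) (47/3,4) (17,6) (143/8,13) (5,13) (3,11)]

1. After x ≥ 2: [(3,5) (13,0) (17,6) (18,14) (9,17) (3,11)]
2. After x ≤ 20: [(3,5) (13,0) (17,6) (18,14) (9,17) (3,11)]
3. After y ≥ 4: [(3,5) (5,4) (47/3,4) (17,6) (18,14) (9,17) (3,11)]
4. After y ≤ 13: [(3,5) (5,4) (47/3,4) (17,6) (143/8,13) (5,13) (3,11)]
5. Canonical ring: [(3,5) (5,4) (47/3,4) (17,6) (143/8,13) (5,13) (3,11)]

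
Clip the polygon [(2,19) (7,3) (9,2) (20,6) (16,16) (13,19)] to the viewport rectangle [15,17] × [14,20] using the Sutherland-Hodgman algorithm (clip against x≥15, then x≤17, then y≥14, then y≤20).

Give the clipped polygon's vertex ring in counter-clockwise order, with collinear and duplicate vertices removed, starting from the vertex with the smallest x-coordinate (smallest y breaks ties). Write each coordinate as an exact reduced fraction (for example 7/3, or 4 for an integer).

1. After x ≥ 15: [(15,46/11) (20,6) (16,16) (15,17)]
2. After x ≤ 17: [(15,46/11) (17,54/11) (17,27/2) (16,16) (15,17)]
3. After y ≥ 14: [(15,14) (84/5,14) (16,16) (15,17)]
4. After y ≤ 20: [(15,14) (84/5,14) (16,16) (15,17)]
5. Canonical ring: [(15,14) (84/5,14) (16,16) (15,17)]

Clipped polygon: [(15,14) (84/5,14) (16,16) (15,17)]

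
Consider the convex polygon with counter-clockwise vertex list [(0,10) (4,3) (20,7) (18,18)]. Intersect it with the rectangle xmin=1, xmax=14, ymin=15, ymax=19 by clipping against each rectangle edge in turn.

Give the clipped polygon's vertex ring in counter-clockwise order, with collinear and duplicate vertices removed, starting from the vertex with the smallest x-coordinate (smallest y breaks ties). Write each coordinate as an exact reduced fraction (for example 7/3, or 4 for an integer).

1. After x ≥ 1: [(1,94/9) (1,33/4) (4,3) (20,7) (18,18)]
2. After x ≤ 14: [(14,146/9) (1,94/9) (1,33/4) (4,3) (14,11/2)]
3. After y ≥ 15: [(14,15) (14,146/9) (45/4,15)]
4. After y ≤ 19: [(14,15) (14,146/9) (45/4,15)]
5. Canonical ring: [(45/4,15) (14,15) (14,146/9)]

Clipped polygon: [(45/4,15) (14,15) (14,146/9)]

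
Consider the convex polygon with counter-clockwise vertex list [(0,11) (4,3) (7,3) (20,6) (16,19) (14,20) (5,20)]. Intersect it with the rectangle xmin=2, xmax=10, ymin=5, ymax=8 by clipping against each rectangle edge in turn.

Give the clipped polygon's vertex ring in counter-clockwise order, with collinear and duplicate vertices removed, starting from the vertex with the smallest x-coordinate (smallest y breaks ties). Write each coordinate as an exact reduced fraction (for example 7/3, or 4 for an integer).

Clipped polygon: [(2,7) (3,5) (10,5) (10,8) (2,8)]

1. After x ≥ 2: [(2,73/5) (2,7) (4,3) (7,3) (20,6) (16,19) (14,20) (5,20)]
2. After x ≤ 10: [(2,73/5) (2,7) (4,3) (7,3) (10,48/13) (10,20) (5,20)]
3. After y ≥ 5: [(2,73/5) (2,7) (3,5) (10,5) (10,20) (5,20)]
4. After y ≤ 8: [(2,8) (2,7) (3,5) (10,5) (10,8)]
5. Canonical ring: [(2,7) (3,5) (10,5) (10,8) (2,8)]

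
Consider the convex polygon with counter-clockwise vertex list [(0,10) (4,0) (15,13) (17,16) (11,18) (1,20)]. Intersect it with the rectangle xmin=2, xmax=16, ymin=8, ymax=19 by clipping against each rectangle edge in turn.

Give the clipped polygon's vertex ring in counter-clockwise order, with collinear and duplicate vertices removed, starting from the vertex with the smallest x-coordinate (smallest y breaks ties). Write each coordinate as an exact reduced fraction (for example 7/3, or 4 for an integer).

Clipped polygon: [(2,8) (140/13,8) (15,13) (16,29/2) (16,49/3) (11,18) (6,19) (2,19)]

1. After x ≥ 2: [(2,5) (4,0) (15,13) (17,16) (11,18) (2,99/5)]
2. After x ≤ 16: [(2,5) (4,0) (15,13) (16,29/2) (16,49/3) (11,18) (2,99/5)]
3. After y ≥ 8: [(2,8) (140/13,8) (15,13) (16,29/2) (16,49/3) (11,18) (2,99/5)]
4. After y ≤ 19: [(2,19) (2,8) (140/13,8) (15,13) (16,29/2) (16,49/3) (11,18) (6,19)]
5. Canonical ring: [(2,8) (140/13,8) (15,13) (16,29/2) (16,49/3) (11,18) (6,19) (2,19)]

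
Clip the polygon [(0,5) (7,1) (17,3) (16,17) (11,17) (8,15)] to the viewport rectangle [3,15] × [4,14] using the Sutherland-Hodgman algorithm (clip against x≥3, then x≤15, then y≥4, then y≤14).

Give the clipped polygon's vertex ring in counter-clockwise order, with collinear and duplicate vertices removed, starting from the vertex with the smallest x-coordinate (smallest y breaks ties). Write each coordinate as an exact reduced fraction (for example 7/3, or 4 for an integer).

1. After x ≥ 3: [(3,35/4) (3,23/7) (7,1) (17,3) (16,17) (11,17) (8,15)]
2. After x ≤ 15: [(3,35/4) (3,23/7) (7,1) (15,13/5) (15,17) (11,17) (8,15)]
3. After y ≥ 4: [(3,35/4) (3,4) (15,4) (15,17) (11,17) (8,15)]
4. After y ≤ 14: [(36/5,14) (3,35/4) (3,4) (15,4) (15,14)]
5. Canonical ring: [(3,4) (15,4) (15,14) (36/5,14) (3,35/4)]

Clipped polygon: [(3,4) (15,4) (15,14) (36/5,14) (3,35/4)]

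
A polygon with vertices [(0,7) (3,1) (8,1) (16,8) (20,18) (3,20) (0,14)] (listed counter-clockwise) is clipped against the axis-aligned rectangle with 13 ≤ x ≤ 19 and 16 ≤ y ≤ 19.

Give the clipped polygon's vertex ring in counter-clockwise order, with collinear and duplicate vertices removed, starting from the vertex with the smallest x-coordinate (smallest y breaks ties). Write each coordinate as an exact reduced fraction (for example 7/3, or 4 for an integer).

Clipped polygon: [(13,16) (19,16) (19,308/17) (13,320/17)]

1. After x ≥ 13: [(13,43/8) (16,8) (20,18) (13,320/17)]
2. After x ≤ 19: [(13,43/8) (16,8) (19,31/2) (19,308/17) (13,320/17)]
3. After y ≥ 16: [(13,16) (19,16) (19,308/17) (13,320/17)]
4. After y ≤ 19: [(13,16) (19,16) (19,308/17) (13,320/17)]
5. Canonical ring: [(13,16) (19,16) (19,308/17) (13,320/17)]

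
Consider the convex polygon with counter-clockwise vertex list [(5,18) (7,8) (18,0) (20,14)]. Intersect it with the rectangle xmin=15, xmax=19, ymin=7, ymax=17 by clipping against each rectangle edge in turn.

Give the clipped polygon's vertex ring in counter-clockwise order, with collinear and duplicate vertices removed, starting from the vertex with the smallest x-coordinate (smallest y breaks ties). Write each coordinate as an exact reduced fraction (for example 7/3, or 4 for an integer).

Clipped polygon: [(15,7) (19,7) (19,214/15) (15,46/3)]

1. After x ≥ 15: [(15,46/3) (15,24/11) (18,0) (20,14)]
2. After x ≤ 19: [(19,214/15) (15,46/3) (15,24/11) (18,0) (19,7)]
3. After y ≥ 7: [(19,214/15) (15,46/3) (15,7) (19,7) (19,7)]
4. After y ≤ 17: [(19,214/15) (15,46/3) (15,7) (19,7) (19,7)]
5. Canonical ring: [(15,7) (19,7) (19,214/15) (15,46/3)]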